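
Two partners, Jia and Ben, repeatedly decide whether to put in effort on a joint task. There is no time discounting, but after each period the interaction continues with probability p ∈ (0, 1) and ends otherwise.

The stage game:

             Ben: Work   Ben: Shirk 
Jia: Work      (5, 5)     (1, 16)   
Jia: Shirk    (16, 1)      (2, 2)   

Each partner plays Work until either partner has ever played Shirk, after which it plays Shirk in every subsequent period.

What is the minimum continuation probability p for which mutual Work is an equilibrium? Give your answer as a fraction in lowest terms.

With no time discounting, the continuation probability p plays the role of the discount factor.
Grim-trigger IC: 5/(1−p) ≥ 16 + 2p/(1−p) ⇒ p ≥ (16−5)/(16−2) = 11/14.

11/14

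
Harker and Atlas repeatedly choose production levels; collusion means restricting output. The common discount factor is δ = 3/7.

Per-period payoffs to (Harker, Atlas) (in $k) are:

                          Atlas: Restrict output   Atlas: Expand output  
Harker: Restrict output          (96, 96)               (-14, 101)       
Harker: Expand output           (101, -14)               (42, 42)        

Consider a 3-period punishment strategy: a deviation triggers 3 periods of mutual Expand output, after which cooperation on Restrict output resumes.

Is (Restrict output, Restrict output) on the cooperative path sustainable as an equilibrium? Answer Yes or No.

Yes

A one-shot deviation gives 101 now, then 42 for 3 periods, then back to 96.
Gain from deviating: (101−96) today; loss: (96−42) in each of the next 3 periods.
No-deviation condition: (96−42)(δ+…+δ^3) ≥ 101−96, i.e. δ+…+δ^3 ≥ 5/54.
At δ = 3/7: δ+…+δ^3 = 0.6910 ≥ 0.0926.
So cooperation is sustainable.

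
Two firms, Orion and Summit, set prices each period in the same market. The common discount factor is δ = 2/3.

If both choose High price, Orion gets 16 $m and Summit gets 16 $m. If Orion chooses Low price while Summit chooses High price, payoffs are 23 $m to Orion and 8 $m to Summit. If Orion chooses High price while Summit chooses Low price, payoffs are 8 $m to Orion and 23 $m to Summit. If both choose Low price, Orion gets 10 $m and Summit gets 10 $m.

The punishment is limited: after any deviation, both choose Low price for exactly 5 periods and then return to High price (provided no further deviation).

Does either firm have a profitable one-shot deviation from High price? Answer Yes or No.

No

Comparing payoff streams over the 6 periods until play realigns: cooperate → 16(1+δ+…+δ^5); deviate → 23 + 10(δ+…+δ^5).
Cooperation is sustained iff (16−10)(δ+…+δ^5) ≥ 23−16.
δ+…+δ^5 = 2/3·(1−(2/3)^5)/(1−2/3) = 1.7366, and (23−16)/(16−10) = 1.1667.
1.7366 ≥ 1.1667, so cooperation is sustainable.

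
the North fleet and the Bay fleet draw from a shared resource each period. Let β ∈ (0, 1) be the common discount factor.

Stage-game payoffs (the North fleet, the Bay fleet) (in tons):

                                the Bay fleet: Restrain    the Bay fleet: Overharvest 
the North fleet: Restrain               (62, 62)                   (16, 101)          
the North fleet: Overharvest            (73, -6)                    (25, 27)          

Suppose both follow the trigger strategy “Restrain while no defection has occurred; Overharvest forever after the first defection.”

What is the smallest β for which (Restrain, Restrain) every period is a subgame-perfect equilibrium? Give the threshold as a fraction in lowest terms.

39/74

the North fleet's threshold: (73−62)/(73−25) = 11/48.
the Bay fleet's threshold: (101−62)/(101−27) = 39/74.
11/48 < 39/74, so the Bay fleet binds and β* = 39/74.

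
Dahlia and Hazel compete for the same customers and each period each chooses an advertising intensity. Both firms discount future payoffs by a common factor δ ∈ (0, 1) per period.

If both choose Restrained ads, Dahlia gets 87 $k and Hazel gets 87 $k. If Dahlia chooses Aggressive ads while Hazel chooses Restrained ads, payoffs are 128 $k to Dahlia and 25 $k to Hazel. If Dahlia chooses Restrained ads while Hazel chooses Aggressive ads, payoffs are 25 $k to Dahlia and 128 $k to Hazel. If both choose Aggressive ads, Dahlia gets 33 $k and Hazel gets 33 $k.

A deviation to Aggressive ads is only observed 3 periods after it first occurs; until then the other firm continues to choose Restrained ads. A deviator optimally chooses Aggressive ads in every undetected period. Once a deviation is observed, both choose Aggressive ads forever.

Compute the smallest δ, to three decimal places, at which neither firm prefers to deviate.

A deviator earns 128 for 3 periods, then 33 forever; cooperating earns 87 forever. Multiplying the IC by (1−δ):
87 ≥ 128(1−δ^3) + 33δ^3, so 95·δ^3 ≥ 41 and δ^3 ≥ 41/95.
δ ≥ (41/95)^(1/3) ≈ 0.756.

0.756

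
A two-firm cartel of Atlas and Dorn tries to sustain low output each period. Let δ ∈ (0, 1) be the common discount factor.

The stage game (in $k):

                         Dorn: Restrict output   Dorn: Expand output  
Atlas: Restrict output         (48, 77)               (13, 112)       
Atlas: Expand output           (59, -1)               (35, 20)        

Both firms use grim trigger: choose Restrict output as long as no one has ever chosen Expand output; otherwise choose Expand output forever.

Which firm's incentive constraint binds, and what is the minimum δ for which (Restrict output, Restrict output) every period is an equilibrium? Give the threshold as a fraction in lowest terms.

Atlas's threshold: (59−48)/(59−35) = 11/24.
Dorn's threshold: (112−77)/(112−20) = 35/92.
11/24 > 35/92, so Atlas binds and δ* = 11/24.

Atlas; δ ≥ 11/24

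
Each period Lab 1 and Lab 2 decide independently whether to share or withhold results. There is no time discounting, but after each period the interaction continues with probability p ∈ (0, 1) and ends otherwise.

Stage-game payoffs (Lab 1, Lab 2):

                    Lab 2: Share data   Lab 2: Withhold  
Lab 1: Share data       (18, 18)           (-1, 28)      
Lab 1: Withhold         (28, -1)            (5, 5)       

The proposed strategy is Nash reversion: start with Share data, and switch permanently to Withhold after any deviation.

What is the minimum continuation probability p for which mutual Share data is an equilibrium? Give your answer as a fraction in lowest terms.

10/23

With no time discounting, the continuation probability p plays the role of the discount factor.
Grim-trigger IC: 18/(1−p) ≥ 28 + 5p/(1−p) ⇒ p ≥ (28−18)/(28−5) = 10/23.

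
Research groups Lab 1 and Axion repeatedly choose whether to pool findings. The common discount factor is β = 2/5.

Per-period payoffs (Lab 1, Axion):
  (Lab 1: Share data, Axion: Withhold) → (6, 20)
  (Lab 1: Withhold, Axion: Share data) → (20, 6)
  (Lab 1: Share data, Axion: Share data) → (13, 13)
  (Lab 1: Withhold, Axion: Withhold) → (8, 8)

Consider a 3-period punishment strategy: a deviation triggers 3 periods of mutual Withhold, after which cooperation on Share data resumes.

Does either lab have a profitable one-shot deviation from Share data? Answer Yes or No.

IC: β+…+β^3 ≥ (20−13)/(13−8) = 7/5.
At β = 2/5: partial sum = 0.6240 < 1.4000. Cooperation not sustainable.

Yes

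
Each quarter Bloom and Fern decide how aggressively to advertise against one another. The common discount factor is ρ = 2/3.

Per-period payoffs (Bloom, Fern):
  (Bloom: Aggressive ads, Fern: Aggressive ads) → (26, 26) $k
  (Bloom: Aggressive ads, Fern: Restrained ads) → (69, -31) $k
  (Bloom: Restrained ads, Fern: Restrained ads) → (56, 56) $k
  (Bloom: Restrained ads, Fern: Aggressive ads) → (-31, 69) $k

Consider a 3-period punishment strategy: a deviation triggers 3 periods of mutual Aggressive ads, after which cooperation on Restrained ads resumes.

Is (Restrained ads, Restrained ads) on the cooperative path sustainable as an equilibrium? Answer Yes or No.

Yes

A one-shot deviation gives 69 now, then 26 for 3 periods, then back to 56.
Gain from deviating: (69−56) today; loss: (56−26) in each of the next 3 periods.
No-deviation condition: (56−26)(ρ+…+ρ^3) ≥ 69−56, i.e. ρ+…+ρ^3 ≥ 13/30.
At ρ = 2/3: ρ+…+ρ^3 = 1.4074 ≥ 0.4333.
So cooperation is sustainable.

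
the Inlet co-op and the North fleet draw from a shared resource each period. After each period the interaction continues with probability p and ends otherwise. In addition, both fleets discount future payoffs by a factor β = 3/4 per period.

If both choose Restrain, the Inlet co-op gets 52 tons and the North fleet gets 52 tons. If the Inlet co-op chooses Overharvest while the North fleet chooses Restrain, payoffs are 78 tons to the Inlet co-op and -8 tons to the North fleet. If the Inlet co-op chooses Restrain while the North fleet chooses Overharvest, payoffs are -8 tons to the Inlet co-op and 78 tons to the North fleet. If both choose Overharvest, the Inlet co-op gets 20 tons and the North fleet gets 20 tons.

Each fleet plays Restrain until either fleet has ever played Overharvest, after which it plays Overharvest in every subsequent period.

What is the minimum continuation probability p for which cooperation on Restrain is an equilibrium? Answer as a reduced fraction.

Expected continuation weight on next period's payoff is β·p = 3/4·p, which plays the role of the discount factor.
Cooperation requires 3/4·p ≥ (78−52)/(78−20) = 13/29, hence p ≥ 52/87.

52/87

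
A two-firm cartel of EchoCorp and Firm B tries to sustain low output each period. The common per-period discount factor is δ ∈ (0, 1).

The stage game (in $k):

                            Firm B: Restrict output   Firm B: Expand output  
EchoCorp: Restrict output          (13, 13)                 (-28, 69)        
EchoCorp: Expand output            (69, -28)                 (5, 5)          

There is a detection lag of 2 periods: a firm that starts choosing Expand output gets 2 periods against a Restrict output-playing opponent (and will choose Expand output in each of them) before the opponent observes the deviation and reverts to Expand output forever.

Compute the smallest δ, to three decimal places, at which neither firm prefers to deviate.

0.935

The best deviation is to choose Expand output for all 2 undetected periods, earning 69 each, then 5 forever once detected.
Deviation value: 69(1−δ^2)/(1−δ) + 5δ^2/(1−δ); cooperation value: 13/(1−δ).
IC: 13 ≥ 69(1−δ^2) + 5δ^2 = 69 − 64δ^2.
So δ^2 ≥ 56/64 = 7/8, giving δ ≥ (7/8)^(1/2) ≈ 0.935.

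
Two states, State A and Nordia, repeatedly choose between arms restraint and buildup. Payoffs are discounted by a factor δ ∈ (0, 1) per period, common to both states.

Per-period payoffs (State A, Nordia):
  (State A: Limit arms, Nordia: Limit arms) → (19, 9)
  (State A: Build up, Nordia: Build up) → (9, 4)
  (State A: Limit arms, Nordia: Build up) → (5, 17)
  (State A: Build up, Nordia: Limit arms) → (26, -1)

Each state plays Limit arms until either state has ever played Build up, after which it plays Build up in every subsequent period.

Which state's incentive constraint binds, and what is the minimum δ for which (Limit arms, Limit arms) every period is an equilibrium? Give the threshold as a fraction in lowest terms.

For State A: deviation gain 26−19 = 7, per-period punishment loss 19−9 = 10. IC gives δ ≥ 7/17.
For Nordia: gain 8, loss 5 per period, so δ ≥ 8/13.
The tighter constraint is Nordia's, so cooperation needs δ ≥ 8/13.

Nordia; δ ≥ 8/13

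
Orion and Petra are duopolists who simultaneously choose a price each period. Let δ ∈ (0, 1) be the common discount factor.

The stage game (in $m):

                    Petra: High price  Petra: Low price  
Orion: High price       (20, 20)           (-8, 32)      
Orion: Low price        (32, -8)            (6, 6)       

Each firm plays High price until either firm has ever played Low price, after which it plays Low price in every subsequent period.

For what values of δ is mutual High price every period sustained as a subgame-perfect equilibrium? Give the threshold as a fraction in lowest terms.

6/13

Under grim trigger the critical discount factor is (T−C)/(T−P) with T = 32, C = 20, P = 6.
δ* = (32−20)/(32−6) = 12/26 = 6/13.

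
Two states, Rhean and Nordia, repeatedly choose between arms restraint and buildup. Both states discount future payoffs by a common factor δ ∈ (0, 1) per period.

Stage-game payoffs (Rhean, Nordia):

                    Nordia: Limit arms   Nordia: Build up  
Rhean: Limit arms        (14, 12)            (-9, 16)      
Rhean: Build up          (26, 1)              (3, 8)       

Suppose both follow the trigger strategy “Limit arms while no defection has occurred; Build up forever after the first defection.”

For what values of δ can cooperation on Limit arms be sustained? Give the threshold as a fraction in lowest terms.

12/23

Rhean: cooperation gives 14 each period; deviation gives 26 once then 3 forever.
  14/(1−δ) ≥ 26 + 3δ/(1−δ) ⇒ δ ≥ 12/23.
Nordia: cooperation gives 12 each period; deviation gives 16 once then 8 forever.
  δ ≥ 4/8 = 1/2.
Both must hold, so the binding constraint is Rhean's: δ ≥ 12/23.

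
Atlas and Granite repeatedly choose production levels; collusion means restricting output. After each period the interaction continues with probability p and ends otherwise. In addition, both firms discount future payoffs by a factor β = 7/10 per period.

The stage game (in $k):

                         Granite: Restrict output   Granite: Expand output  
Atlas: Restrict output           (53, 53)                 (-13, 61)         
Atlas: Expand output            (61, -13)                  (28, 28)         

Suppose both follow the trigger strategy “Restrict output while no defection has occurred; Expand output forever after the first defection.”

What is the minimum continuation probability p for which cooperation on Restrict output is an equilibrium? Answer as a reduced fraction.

Expected continuation weight on next period's payoff is β·p = 7/10·p, which plays the role of the discount factor.
Cooperation requires 7/10·p ≥ (61−53)/(61−28) = 8/33, hence p ≥ 80/231.

80/231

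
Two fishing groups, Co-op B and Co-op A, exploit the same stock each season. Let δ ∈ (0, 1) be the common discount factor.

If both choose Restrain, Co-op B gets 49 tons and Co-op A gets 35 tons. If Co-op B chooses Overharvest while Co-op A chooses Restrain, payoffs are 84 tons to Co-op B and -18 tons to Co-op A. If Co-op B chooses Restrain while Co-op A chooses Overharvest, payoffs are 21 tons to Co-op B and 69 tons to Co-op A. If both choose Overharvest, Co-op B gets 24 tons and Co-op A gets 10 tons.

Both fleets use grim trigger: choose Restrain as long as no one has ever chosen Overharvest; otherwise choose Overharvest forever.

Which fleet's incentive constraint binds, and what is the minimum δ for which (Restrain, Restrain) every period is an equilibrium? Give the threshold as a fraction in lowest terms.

For Co-op B: deviation gain 84−49 = 35, per-period punishment loss 49−24 = 25. IC gives δ ≥ 35/60 = 7/12.
For Co-op A: gain 34, loss 25 per period, so δ ≥ 34/59.
The tighter constraint is Co-op B's, so cooperation needs δ ≥ 7/12.

Co-op B; δ ≥ 7/12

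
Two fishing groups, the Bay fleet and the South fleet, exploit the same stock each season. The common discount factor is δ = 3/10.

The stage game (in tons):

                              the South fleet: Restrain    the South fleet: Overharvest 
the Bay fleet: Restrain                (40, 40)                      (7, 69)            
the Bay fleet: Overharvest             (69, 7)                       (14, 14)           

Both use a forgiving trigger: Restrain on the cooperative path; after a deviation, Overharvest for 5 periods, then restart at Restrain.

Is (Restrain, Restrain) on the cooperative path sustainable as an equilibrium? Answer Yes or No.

No

A one-shot deviation gives 69 now, then 14 for 5 periods, then back to 40.
Gain from deviating: (69−40) today; loss: (40−14) in each of the next 5 periods.
No-deviation condition: (40−14)(δ+…+δ^5) ≥ 69−40, i.e. δ+…+δ^5 ≥ 29/26.
At δ = 3/10: δ+…+δ^5 = 0.4275 < 1.1154.
So cooperation is not sustainable.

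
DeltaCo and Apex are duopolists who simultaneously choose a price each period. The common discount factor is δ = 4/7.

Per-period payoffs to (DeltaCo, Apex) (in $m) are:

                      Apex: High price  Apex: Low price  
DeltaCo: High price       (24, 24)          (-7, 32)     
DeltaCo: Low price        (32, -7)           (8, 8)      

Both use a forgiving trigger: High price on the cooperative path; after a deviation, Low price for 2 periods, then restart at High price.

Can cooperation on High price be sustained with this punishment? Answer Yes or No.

Yes

IC: δ+…+δ^2 ≥ (32−24)/(24−8) = 1/2.
At δ = 4/7: partial sum = 0.8980 ≥ 0.5000. Cooperation sustainable.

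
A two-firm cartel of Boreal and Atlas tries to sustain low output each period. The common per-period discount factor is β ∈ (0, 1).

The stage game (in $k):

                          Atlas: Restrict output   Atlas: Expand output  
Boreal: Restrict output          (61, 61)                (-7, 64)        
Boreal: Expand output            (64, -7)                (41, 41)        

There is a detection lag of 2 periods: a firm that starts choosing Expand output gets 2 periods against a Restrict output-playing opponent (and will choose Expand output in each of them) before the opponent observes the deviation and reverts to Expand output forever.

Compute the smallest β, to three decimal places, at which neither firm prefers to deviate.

A deviator earns 64 for 2 periods, then 41 forever; cooperating earns 61 forever. Multiplying the IC by (1−β):
61 ≥ 64(1−β^2) + 41β^2, so 23·β^2 ≥ 3 and β^2 ≥ 3/23.
β ≥ (3/23)^(1/2) ≈ 0.361.

0.361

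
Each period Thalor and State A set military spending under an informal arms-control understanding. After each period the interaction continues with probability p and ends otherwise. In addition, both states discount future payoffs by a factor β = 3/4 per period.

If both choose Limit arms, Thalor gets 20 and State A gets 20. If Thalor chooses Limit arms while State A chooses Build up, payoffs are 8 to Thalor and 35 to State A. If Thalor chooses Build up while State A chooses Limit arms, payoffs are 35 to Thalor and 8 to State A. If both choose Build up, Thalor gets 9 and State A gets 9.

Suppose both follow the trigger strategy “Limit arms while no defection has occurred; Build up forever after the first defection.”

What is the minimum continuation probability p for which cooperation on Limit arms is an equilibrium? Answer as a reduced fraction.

10/13

Expected continuation weight on next period's payoff is β·p = 3/4·p, which plays the role of the discount factor.
Cooperation requires 3/4·p ≥ (35−20)/(35−9) = 15/26, hence p ≥ 10/13.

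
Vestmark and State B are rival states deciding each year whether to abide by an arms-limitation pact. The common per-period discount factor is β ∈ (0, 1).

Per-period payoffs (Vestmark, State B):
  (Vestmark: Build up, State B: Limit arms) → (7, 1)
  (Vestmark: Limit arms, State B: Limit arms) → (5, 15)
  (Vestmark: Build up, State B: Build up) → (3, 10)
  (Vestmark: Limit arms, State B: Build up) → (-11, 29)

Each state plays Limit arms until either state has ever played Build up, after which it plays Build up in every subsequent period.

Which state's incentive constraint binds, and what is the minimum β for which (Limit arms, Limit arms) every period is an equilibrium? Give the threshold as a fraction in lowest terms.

Vestmark's threshold: (7−5)/(7−3) = 1/2.
State B's threshold: (29−15)/(29−10) = 14/19.
1/2 < 14/19, so State B binds and β* = 14/19.

State B; β ≥ 14/19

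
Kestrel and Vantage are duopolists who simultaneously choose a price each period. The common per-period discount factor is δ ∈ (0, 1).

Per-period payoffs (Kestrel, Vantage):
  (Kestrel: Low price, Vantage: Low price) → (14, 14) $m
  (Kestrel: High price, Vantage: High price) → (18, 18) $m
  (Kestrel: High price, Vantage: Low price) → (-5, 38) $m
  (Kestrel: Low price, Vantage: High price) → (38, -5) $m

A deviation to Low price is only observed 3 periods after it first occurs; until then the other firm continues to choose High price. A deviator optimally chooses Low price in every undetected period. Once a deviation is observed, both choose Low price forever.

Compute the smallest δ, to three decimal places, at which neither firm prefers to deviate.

0.941

The best deviation is to choose Low price for all 3 undetected periods, earning 38 each, then 14 forever once detected.
Deviation value: 38(1−δ^3)/(1−δ) + 14δ^3/(1−δ); cooperation value: 18/(1−δ).
IC: 18 ≥ 38(1−δ^3) + 14δ^3 = 38 − 24δ^3.
So δ^3 ≥ 20/24 = 5/6, giving δ ≥ (5/6)^(1/3) ≈ 0.941.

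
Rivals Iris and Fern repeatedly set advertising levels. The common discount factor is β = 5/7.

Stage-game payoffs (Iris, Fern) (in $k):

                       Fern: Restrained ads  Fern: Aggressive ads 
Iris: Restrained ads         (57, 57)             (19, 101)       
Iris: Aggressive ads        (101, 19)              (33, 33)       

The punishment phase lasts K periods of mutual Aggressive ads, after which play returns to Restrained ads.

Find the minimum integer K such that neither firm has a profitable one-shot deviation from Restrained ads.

No profitable deviation requires (57−33)(β+…+β^K) ≥ 101−57, i.e. β+…+β^K ≥ 11/6 ≈ 1.8333.
With β = 5/7, the partial sums are K=1: 0.7143, K=2: 1.2245, K=3: 1.5889, K=4: 1.8492.
K = 4 is the first length at which the sum reaches 1.8333.

4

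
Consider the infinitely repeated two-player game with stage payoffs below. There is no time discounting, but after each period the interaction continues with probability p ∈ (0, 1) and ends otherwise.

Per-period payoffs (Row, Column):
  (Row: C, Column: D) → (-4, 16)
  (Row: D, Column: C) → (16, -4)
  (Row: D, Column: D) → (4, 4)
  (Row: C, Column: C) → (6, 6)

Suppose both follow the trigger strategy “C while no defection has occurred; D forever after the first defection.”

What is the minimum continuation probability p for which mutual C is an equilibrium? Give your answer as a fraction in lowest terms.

Expected cooperation value is 6 + p·6 + p²·6 + … = 6/(1−p); deviation gives 16 + p·4/(1−p).
6 ≥ 16(1−p) + 4p ⇒ 12p ≥ 10 ⇒ p ≥ 10/12 = 5/6.

5/6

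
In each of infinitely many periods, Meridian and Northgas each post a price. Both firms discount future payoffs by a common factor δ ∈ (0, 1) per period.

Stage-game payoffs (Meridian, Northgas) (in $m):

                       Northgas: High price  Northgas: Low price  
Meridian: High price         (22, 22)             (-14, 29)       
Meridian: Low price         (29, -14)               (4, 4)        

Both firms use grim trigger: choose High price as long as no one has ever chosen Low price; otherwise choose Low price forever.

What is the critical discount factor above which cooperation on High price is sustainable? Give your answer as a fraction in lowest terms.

One-period gain from deviating is 29 − 22 = 7. The loss is 22 − 4 = 18 in every subsequent period, with present value 18·δ/(1−δ).
Deviation is unprofitable when 18·δ/(1−δ) ≥ 7, i.e. δ/(1−δ) ≥ 7/18.
Equivalently δ ≥ 7/(7+18) = 7/25.

7/25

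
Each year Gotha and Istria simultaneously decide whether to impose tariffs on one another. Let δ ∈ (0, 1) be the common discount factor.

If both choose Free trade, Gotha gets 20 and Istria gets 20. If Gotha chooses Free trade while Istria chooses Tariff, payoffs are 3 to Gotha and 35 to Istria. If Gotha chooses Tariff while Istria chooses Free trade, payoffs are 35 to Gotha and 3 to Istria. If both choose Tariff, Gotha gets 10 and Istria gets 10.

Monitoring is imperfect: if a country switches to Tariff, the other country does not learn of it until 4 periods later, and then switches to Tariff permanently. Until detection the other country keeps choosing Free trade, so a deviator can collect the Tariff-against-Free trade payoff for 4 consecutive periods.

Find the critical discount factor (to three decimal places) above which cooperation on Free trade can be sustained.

0.880

The best deviation is to choose Tariff for all 4 undetected periods, earning 35 each, then 10 forever once detected.
Deviation value: 35(1−δ^4)/(1−δ) + 10δ^4/(1−δ); cooperation value: 20/(1−δ).
IC: 20 ≥ 35(1−δ^4) + 10δ^4 = 35 − 25δ^4.
So δ^4 ≥ 15/25 = 3/5, giving δ ≥ (3/5)^(1/4) ≈ 0.880.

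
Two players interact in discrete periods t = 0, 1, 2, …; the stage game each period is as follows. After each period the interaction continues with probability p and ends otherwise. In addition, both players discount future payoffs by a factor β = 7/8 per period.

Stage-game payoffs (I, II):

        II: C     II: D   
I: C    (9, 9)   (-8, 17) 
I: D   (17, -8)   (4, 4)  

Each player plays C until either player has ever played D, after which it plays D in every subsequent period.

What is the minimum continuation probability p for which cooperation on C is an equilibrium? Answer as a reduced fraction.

64/91

With continuation probability p and discount β, the effective per-period discount factor is βp.
Grim-trigger IC: βp ≥ (17−9)/(17−4) = 8/13.
So p ≥ (8/13)/(7/8) = 64/91.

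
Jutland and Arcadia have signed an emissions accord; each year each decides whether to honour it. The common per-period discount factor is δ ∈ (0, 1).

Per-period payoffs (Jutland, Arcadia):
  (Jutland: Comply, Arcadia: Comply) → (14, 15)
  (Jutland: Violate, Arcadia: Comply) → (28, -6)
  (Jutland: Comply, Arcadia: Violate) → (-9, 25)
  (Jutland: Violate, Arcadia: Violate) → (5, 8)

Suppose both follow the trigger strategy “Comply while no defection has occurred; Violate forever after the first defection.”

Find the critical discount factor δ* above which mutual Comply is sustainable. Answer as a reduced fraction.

14/23

Jutland's threshold: (28−14)/(28−5) = 14/23.
Arcadia's threshold: (25−15)/(25−8) = 10/17.
14/23 > 10/17, so Jutland binds and δ* = 14/23.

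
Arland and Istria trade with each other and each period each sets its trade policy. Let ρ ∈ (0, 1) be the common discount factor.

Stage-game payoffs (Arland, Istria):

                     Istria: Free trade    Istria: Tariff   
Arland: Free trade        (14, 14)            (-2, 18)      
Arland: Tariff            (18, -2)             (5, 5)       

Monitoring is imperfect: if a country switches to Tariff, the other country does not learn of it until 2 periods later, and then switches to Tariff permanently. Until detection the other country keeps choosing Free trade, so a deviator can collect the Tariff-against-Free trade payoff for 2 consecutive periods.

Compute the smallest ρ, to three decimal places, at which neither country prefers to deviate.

0.555

Deviating for the 2 undetected periods gains 18−14 = 4 per period over cooperation, then loses 14−5 = 9 per period forever once punishment starts.
Gain: 4(1 + ρ + … + ρ^1); loss: 9·ρ^2/(1−ρ).
No profitable deviation ⇔ 4(1−ρ^2) ≤ 9·ρ^2, i.e. ρ^2 ≥ 4/(4+9) = 4/13.
Hence ρ ≥ (4/13)^(1/2) ≈ 0.555.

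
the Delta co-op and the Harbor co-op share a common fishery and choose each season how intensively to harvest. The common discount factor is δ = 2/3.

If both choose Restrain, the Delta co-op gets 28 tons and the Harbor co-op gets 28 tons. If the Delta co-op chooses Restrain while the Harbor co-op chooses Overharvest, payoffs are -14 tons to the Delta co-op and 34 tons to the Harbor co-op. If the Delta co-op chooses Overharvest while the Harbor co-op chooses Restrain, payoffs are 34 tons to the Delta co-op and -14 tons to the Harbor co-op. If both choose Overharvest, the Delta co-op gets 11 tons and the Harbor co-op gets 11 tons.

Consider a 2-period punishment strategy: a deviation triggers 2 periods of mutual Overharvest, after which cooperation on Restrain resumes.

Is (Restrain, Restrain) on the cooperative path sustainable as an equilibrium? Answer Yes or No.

Yes

IC: δ+…+δ^2 ≥ (34−28)/(28−11) = 6/17.
At δ = 2/3: partial sum = 1.1111 ≥ 0.3529. Cooperation sustainable.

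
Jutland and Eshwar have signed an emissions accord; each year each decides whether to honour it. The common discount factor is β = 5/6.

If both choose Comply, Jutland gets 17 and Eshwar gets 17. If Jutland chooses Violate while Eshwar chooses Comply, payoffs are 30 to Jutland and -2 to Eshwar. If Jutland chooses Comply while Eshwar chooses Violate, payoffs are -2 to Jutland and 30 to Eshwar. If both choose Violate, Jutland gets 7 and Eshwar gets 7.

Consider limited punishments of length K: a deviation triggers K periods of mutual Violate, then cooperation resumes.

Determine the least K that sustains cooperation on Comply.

2

Need Σ_{k=1}^{K} β^k ≥ (30−17)/(17−7) = 1.3000 at β = 5/6.
At K = 1 the sum is 0.8333 < 1.3000; at K = 2 it is 1.5278 ≥ 1.3000.
So the minimum punishment length is K = 2.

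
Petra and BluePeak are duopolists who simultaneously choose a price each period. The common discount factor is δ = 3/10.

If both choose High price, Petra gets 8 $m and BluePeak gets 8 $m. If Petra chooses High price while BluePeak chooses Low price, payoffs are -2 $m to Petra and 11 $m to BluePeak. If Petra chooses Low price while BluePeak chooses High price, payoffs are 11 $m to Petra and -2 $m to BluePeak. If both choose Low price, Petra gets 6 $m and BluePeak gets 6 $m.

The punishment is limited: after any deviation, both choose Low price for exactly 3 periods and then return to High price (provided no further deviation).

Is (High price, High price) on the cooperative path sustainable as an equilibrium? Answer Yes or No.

No

A one-shot deviation gives 11 now, then 6 for 3 periods, then back to 8.
Gain from deviating: (11−8) today; loss: (8−6) in each of the next 3 periods.
No-deviation condition: (8−6)(δ+…+δ^3) ≥ 11−8, i.e. δ+…+δ^3 ≥ 3/2.
At δ = 3/10: δ+…+δ^3 = 0.4170 < 1.5000.
So cooperation is not sustainable.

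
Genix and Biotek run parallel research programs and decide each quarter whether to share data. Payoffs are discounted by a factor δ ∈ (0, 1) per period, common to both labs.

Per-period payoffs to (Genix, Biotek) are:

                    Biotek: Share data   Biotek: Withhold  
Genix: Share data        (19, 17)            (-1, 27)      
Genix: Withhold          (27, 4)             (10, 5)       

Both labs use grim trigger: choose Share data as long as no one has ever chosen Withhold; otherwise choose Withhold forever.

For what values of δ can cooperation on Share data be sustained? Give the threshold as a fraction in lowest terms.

8/17

Genix's threshold: (27−19)/(27−10) = 8/17.
Biotek's threshold: (27−17)/(27−5) = 5/11.
8/17 > 5/11, so Genix binds and δ* = 8/17.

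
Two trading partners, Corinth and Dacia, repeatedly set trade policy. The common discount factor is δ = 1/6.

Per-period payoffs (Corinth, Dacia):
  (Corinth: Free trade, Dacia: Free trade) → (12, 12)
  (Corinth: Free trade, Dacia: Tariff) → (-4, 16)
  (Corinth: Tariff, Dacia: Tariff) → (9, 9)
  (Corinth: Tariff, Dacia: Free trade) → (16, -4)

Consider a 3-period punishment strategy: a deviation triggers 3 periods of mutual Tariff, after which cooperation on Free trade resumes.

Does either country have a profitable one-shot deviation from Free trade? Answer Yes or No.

A one-shot deviation gives 16 now, then 9 for 3 periods, then back to 12.
Gain from deviating: (16−12) today; loss: (12−9) in each of the next 3 periods.
No-deviation condition: (12−9)(δ+…+δ^3) ≥ 16−12, i.e. δ+…+δ^3 ≥ 4/3.
At δ = 1/6: δ+…+δ^3 = 0.1991 < 1.3333.
So cooperation is not sustainable.

Yes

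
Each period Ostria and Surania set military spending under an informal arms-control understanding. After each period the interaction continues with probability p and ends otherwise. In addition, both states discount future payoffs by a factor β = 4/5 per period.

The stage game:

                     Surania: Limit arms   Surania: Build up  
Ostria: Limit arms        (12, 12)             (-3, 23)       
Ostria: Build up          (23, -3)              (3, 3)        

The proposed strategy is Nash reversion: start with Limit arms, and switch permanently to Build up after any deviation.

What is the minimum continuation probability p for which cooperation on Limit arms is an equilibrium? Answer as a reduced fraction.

With continuation probability p and discount β, the effective per-period discount factor is βp.
Grim-trigger IC: βp ≥ (23−12)/(23−3) = 11/20.
So p ≥ (11/20)/(4/5) = 11/16.

11/16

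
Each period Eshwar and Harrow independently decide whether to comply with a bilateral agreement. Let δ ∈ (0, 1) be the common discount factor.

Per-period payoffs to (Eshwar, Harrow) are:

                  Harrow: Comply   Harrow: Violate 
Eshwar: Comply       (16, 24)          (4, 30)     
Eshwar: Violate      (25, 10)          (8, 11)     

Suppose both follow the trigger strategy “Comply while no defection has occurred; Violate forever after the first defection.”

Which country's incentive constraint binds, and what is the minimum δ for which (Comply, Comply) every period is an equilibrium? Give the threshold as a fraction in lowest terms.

Eshwar; δ ≥ 9/17

For Eshwar: deviation gain 25−16 = 9, per-period punishment loss 16−8 = 8. IC gives δ ≥ 9/17.
For Harrow: gain 6, loss 13 per period, so δ ≥ 6/19.
The tighter constraint is Eshwar's, so cooperation needs δ ≥ 9/17.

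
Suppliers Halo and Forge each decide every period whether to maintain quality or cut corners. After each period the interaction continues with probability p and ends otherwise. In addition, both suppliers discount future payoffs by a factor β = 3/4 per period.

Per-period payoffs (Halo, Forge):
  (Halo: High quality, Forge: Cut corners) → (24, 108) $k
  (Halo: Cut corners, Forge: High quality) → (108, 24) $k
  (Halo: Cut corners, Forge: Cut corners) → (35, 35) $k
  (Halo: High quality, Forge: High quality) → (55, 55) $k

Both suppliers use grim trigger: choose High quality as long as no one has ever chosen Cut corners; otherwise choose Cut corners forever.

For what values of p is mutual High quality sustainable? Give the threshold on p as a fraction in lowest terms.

212/219

Expected continuation weight on next period's payoff is β·p = 3/4·p, which plays the role of the discount factor.
Cooperation requires 3/4·p ≥ (108−55)/(108−35) = 53/73, hence p ≥ 212/219.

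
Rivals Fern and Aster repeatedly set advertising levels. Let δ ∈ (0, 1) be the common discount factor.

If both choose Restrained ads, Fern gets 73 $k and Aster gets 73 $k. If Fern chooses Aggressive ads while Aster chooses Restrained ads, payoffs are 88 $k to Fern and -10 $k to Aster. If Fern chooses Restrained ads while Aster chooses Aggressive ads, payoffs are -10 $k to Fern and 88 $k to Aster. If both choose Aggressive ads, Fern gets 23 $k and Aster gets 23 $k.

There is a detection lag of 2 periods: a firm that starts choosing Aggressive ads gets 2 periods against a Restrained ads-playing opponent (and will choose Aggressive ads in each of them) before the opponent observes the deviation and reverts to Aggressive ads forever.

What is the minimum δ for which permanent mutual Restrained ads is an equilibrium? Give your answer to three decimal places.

A deviator earns 88 for 2 periods, then 23 forever; cooperating earns 73 forever. Multiplying the IC by (1−δ):
73 ≥ 88(1−δ^2) + 23δ^2, so 65·δ^2 ≥ 15 and δ^2 ≥ 3/13.
δ ≥ (3/13)^(1/2) ≈ 0.480.

0.480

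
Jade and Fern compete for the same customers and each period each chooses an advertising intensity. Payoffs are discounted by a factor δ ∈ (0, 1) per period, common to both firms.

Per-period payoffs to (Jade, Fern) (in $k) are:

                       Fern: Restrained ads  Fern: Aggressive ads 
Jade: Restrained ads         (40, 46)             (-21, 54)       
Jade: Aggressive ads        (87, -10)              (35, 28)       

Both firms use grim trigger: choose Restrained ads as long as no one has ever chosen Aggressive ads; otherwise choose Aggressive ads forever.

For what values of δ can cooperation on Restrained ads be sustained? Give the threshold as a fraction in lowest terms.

47/52

Jade's threshold: (87−40)/(87−35) = 47/52.
Fern's threshold: (54−46)/(54−28) = 4/13.
47/52 > 4/13, so Jade binds and δ* = 47/52.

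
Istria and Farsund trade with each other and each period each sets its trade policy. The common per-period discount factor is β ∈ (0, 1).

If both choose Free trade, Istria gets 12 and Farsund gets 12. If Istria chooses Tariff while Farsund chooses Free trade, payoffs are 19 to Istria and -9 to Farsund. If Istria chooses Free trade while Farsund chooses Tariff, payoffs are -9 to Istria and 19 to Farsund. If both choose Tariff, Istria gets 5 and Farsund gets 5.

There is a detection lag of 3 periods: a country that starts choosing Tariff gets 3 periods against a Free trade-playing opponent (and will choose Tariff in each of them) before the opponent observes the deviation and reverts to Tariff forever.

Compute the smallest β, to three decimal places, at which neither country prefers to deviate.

Deviating for the 3 undetected periods gains 19−12 = 7 per period over cooperation, then loses 12−5 = 7 per period forever once punishment starts.
Gain: 7(1 + β + … + β^2); loss: 7·β^3/(1−β).
No profitable deviation ⇔ 7(1−β^3) ≤ 7·β^3, i.e. β^3 ≥ 7/(7+7) = 1/2.
Hence β ≥ (1/2)^(1/3) ≈ 0.794.

0.794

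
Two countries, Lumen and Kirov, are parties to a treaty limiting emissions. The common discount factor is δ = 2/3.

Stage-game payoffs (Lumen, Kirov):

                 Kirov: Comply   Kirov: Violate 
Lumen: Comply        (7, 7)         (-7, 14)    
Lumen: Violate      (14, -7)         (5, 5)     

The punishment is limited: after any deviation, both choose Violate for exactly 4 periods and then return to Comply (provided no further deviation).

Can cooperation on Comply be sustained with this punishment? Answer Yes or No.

IC: δ+…+δ^4 ≥ (14−7)/(7−5) = 7/2.
At δ = 2/3: partial sum = 1.6049 < 3.5000. Cooperation not sustainable.

No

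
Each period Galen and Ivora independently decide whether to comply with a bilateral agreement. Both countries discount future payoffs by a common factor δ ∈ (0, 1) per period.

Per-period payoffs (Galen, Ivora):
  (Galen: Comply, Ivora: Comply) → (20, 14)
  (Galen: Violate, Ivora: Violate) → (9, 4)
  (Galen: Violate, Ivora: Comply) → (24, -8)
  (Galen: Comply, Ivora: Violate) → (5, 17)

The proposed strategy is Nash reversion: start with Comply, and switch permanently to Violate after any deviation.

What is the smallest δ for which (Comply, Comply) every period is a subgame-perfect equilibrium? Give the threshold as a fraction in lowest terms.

Galen: cooperation gives 20 each period; deviation gives 24 once then 9 forever.
  20/(1−δ) ≥ 24 + 9δ/(1−δ) ⇒ δ ≥ 4/15.
Ivora: cooperation gives 14 each period; deviation gives 17 once then 4 forever.
  δ ≥ 3/13.
Both must hold, so the binding constraint is Galen's: δ ≥ 4/15.

4/15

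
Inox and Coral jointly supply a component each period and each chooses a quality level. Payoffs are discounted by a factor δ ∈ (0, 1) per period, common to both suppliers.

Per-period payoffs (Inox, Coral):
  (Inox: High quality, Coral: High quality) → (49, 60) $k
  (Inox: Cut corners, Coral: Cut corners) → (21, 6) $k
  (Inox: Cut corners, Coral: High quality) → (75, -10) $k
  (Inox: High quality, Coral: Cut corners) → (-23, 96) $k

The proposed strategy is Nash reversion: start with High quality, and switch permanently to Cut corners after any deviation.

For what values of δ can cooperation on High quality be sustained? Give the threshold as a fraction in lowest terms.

Inox's threshold: (75−49)/(75−21) = 13/27.
Coral's threshold: (96−60)/(96−6) = 2/5.
13/27 > 2/5, so Inox binds and δ* = 13/27.

13/27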